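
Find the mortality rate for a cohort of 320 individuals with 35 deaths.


Mortality rate = 35 / 320 = 0.109375 ≈ 0.1094

0.1094


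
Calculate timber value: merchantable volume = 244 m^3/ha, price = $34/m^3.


Value = 244 * 34 = $8296/ha

$8296/ha


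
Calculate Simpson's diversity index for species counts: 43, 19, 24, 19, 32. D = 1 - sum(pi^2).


Total N = 43 + 19 + 24 + 19 + 32 = 137
Per-species terms:
  p = 43/137 = 0.313869; p^2 = 0.313869^2 = 0.098514
  p = 19/137 = 0.138686; p^2 = 0.138686^2 = 0.019234
  p = 24/137 = 0.175182; p^2 = 0.175182^2 = 0.030689
  p = 19/137 = 0.138686; p^2 = 0.138686^2 = 0.019234
  p = 32/137 = 0.233577; p^2 = 0.233577^2 = 0.054558
sum(p^2) = 0.098514 + 0.019234 + 0.030689 + 0.019234 + 0.054558 = 0.222229
D = 1 - 0.222229 = 0.777771 ≈ 0.7778

0.7778


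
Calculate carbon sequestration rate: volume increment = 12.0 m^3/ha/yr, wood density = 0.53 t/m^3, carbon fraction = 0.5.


C = 12.0 * 0.53 * 0.5 = 3.18 t C/ha/yr

3.18 t C/ha/yr


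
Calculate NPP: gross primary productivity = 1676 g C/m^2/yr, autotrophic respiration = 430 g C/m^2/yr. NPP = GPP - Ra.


NPP = GPP - Ra = 1676 - 430 = 1246 g C/m^2/yr

1246 g C/m^2/yr


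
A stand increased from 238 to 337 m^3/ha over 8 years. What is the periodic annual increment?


PAI = (V2 - V1) / period = (337 - 238) / 8 = 99 / 8 = 12.3750 ≈ 12.38 m^3/ha/yr

12.38 m^3/ha/yr


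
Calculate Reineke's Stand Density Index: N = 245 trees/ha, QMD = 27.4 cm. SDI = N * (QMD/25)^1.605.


QMD/25 = 27.4/25 = 1.096
(1.096)^1.605 = exp(1.605 * ln(1.096)) = exp(1.605 * 0.0916672) = exp(0.147126) = 1.15850
SDI = 245 * 1.15850 = 283.833 ≈ 284

284


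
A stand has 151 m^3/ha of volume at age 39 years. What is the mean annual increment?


MAI = 151 / 39 = 3.8718 ≈ 3.87 m^3/ha/yr

3.87 m^3/ha/yr


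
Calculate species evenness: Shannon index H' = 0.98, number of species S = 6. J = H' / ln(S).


ln(6) = 1.79176
J = H' / ln(S) = 0.98 / 1.79176 = 0.546948 ≈ 0.5469

0.5469


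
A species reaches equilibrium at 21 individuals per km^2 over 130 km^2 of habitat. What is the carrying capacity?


K = 21 * 130 = 2730 individuals

2730 individuals


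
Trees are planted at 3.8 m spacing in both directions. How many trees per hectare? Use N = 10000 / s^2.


N = 10000 / 3.8^2 = 10000 / 14.44 = 692.521 ≈ 693 trees/ha

693 trees/ha


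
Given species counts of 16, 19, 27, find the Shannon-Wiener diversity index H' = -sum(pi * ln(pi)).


Total N = 16 + 19 + 27 = 62
Per-species terms:
  p = 16/62 = 0.258065; ln(p) = -1.354544; p*ln(p) = 0.258065 * (-1.354544) = -0.349560
  p = 19/62 = 0.306452; ln(p) = -1.182694; p*ln(p) = 0.306452 * (-1.182694) = -0.362439
  p = 27/62 = 0.435484; ln(p) = -0.831297; p*ln(p) = 0.435484 * (-0.831297) = -0.362017
sum(p*ln(p)) = (-0.349560) + (-0.362439) + (-0.362017) = -1.074016
H' = -(-1.074016) = 1.074016 ≈ 1.0740

1.0740


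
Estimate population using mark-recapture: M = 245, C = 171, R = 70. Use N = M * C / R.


N = M * C / R = 245 * 171 / 70 = 41895 / 70 = 598.50 ≈ 599

599 individuals


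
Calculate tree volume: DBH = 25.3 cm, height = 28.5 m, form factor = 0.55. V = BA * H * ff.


(D/200)^2 = (25.3/200)^2 = 0.1265^2 = 0.01600225
BA = 3.141593 * 0.01600225 = 0.0502726 m^2
V = 0.0502726 * 28.5 * 0.55 = 0.788023 ≈ 0.788 m^3

0.788 m^3


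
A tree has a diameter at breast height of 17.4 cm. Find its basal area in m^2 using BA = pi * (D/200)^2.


D/200 = 17.4/200 = 0.087 m
(D/200)^2 = 0.087^2 = 0.007569
BA = 3.141593 * 0.007569 = 0.0237787 ≈ 0.0238 m^2

0.0238 m^2


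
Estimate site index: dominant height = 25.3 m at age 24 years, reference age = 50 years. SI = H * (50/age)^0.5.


50/24 = 2.08333
(2.08333)^0.5 = 1.44337
SI = 25.3 * 1.44337 = 36.5173 ≈ 36.5 m

36.5 m


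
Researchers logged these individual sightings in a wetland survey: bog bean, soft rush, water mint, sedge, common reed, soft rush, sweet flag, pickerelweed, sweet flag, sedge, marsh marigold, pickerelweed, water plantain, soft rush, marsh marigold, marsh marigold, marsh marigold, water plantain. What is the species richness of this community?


Total individuals logged = 18
Distinct species (count of individuals): bog bean (1), soft rush (3), water mint (1), sedge (2), common reed (1), sweet flag (2), pickerelweed (2), marsh marigold (4), water plantain (2)
Species richness = number of distinct species = 9

9


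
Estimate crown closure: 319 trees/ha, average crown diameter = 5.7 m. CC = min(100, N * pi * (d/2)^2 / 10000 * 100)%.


(d/2)^2 = (5.7/2)^2 = 2.85^2 = 8.1225
Crown area = 3.141593 * 8.1225 = 25.5176 m^2
N * area / 10000 * 100 = 319 * 25.5176 / 10000 * 100 = 81.4011
CC = min(100, 81.4011) = 81.4011 ≈ 81.4%

81.4%


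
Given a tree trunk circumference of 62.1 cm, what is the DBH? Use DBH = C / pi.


DBH = C / pi = 62.1 / 3.141593 = 19.7670 ≈ 19.77 cm

19.77 cm


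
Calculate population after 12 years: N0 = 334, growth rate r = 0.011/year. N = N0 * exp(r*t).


r*t = 0.011 * 12 = 0.132
exp(0.132) = 1.14111
N = 334 * 1.14111 = 381.131 ≈ 381

381


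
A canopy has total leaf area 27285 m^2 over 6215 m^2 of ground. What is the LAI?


LAI = 27285 / 6215 = 4.3902 ≈ 4.39

4.39


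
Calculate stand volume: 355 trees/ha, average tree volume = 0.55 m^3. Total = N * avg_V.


V_stand = 355 * 0.55 = 195.25 ≈ 195.3 m^3/ha

195.3 m^3/ha


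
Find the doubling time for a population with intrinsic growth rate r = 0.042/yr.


td = ln(2) / 0.042 = 0.693147 / 0.042 = 16.5035 ≈ 16.5 years

16.5 years


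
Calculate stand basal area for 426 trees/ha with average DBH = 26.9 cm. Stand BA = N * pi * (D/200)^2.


(D/200)^2 = (26.9/200)^2 = 0.1345^2 = 0.01809025
Individual BA = 3.141593 * 0.01809025 = 0.0568322 m^2
Stand BA = 426 * 0.0568322 = 24.2105 ≈ 24.21 m^2/ha

24.21 m^2/ha


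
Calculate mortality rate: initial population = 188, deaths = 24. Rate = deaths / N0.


Mortality rate = 24 / 188 = 0.127660 ≈ 0.1277

0.1277


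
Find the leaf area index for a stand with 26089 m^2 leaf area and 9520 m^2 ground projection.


LAI = 26089 / 9520 = 2.7404 ≈ 2.74

2.74


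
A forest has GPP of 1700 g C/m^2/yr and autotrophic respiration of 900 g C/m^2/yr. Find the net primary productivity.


NPP = GPP - Ra = 1700 - 900 = 800 g C/m^2/yr

800 g C/m^2/yr


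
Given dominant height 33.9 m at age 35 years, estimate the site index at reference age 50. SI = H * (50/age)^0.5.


50/35 = 1.42857
(1.42857)^0.5 = 1.19523
SI = 33.9 * 1.19523 = 40.5183 ≈ 40.5 m

40.5 m


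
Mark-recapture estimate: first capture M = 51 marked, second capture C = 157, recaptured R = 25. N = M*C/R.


N = M * C / R = 51 * 157 / 25 = 8007 / 25 = 320.28 ≈ 320

320 individuals


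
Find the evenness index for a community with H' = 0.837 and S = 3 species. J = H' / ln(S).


ln(3) = 1.09861
J = H' / ln(S) = 0.837 / 1.09861 = 0.761872 ≈ 0.7619

0.7619


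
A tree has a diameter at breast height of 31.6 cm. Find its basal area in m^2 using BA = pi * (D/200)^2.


D/200 = 31.6/200 = 0.158 m
(D/200)^2 = 0.158^2 = 0.024964
BA = 3.141593 * 0.024964 = 0.0784267 ≈ 0.0784 m^2

0.0784 m^2


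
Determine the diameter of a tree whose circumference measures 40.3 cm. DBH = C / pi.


DBH = C / pi = 40.3 / 3.141593 = 12.8279 ≈ 12.83 cm

12.83 cm


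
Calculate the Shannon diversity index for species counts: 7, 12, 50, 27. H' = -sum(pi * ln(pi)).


Total N = 7 + 12 + 50 + 27 = 96
Per-species terms:
  p = 7/96 = 0.072917; ln(p) = -2.618433; p*ln(p) = 0.072917 * (-2.618433) = -0.190928
  p = 12/96 = 0.125000; ln(p) = -2.079442; p*ln(p) = 0.125000 * (-2.079442) = -0.259930
  p = 50/96 = 0.520833; ln(p) = -0.652326; p*ln(p) = 0.520833 * (-0.652326) = -0.339753
  p = 27/96 = 0.281250; ln(p) = -1.268511; p*ln(p) = 0.281250 * (-1.268511) = -0.356769
sum(p*ln(p)) = (-0.190928) + (-0.259930) + (-0.339753) + (-0.356769) = -1.147380
H' = -(-1.147380) = 1.147380 ≈ 1.1474

1.1474


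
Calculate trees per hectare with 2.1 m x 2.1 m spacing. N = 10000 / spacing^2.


N = 10000 / 2.1^2 = 10000 / 4.41 = 2267.57 ≈ 2268 trees/ha

2268 trees/ha


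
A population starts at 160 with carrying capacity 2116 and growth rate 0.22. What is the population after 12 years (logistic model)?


(K - N0)/N0 = (2116 - 160)/160 = 1956/160 = 12.2250
r*t = 0.22 * 12 = 2.64; exp(-2.64) = 0.0713613
12.2250 * 0.0713613 = 0.872392
1 + 0.872392 = 1.87239
N = 2116 / 1.87239 = 1130.11 ≈ 1130

1130


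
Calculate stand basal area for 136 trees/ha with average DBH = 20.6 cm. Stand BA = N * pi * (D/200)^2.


(D/200)^2 = (20.6/200)^2 = 0.103^2 = 0.010609
Individual BA = 3.141593 * 0.010609 = 0.0333292 m^2
Stand BA = 136 * 0.0333292 = 4.53277 ≈ 4.53 m^2/ha

4.53 m^2/ha


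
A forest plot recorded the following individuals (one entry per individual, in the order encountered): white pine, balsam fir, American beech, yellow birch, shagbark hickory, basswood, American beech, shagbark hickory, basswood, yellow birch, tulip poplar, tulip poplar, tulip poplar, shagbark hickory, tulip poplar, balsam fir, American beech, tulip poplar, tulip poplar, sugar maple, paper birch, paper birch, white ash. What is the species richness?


Total individuals logged = 23
Distinct species (count of individuals): white pine (1), balsam fir (2), American beech (3), yellow birch (2), shagbark hickory (3), basswood (2), tulip poplar (6), sugar maple (1), paper birch (2), white ash (1)
Species richness = number of distinct species = 10

10


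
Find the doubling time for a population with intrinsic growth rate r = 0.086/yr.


td = ln(2) / 0.086 = 0.693147 / 0.086 = 8.05985 ≈ 8.1 years

8.1 years


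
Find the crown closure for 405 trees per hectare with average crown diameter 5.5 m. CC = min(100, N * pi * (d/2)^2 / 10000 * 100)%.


(d/2)^2 = (5.5/2)^2 = 2.75^2 = 7.5625
Crown area = 3.141593 * 7.5625 = 23.7583 m^2
N * area / 10000 * 100 = 405 * 23.7583 / 10000 * 100 = 96.2211
CC = min(100, 96.2211) = 96.2211 ≈ 96.2%

96.2%


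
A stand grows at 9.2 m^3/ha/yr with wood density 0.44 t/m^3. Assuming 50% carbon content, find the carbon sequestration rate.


C = 9.2 * 0.44 * 0.5 = 2.024 ≈ 2.02 t C/ha/yr

2.02 t C/ha/yr


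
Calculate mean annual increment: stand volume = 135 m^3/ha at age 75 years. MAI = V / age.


MAI = 135 / 75 = 1.80 m^3/ha/yr

1.80 m^3/ha/yr


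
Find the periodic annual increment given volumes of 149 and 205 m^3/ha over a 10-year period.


PAI = (V2 - V1) / period = (205 - 149) / 10 = 56 / 10 = 5.60 m^3/ha/yr

5.60 m^3/ha/yr


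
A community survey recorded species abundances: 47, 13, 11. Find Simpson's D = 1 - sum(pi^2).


Total N = 47 + 13 + 11 = 71
Per-species terms:
  p = 47/71 = 0.661972; p^2 = 0.661972^2 = 0.438207
  p = 13/71 = 0.183099; p^2 = 0.183099^2 = 0.033525
  p = 11/71 = 0.154930; p^2 = 0.154930^2 = 0.024003
sum(p^2) = 0.438207 + 0.033525 + 0.024003 = 0.495735
D = 1 - 0.495735 = 0.504265 ≈ 0.5043

0.5043


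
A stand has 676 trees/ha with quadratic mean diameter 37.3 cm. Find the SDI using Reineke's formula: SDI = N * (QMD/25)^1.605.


QMD/25 = 37.3/25 = 1.492
(1.492)^1.605 = exp(1.605 * ln(1.492)) = exp(1.605 * 0.400118) = exp(0.642189) = 1.90064
SDI = 676 * 1.90064 = 1284.83 ≈ 1285

1285


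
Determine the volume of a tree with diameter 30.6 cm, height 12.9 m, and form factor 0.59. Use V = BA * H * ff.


(D/200)^2 = (30.6/200)^2 = 0.153^2 = 0.023409
BA = 3.141593 * 0.023409 = 0.0735416 m^2
V = 0.0735416 * 12.9 * 0.59 = 0.559725 ≈ 0.560 m^3

0.560 m^3


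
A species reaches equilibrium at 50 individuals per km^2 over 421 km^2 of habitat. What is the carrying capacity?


K = 50 * 421 = 21050 individuals

21050 individuals


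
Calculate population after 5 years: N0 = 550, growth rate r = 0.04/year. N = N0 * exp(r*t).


r*t = 0.04 * 5 = 0.2
exp(0.2) = 1.22140
N = 550 * 1.22140 = 671.770 ≈ 672

672


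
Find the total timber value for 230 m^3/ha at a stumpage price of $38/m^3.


Value = 230 * 38 = $8740/ha

$8740/ha


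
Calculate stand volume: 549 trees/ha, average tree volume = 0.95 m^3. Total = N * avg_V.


V_stand = 549 * 0.95 = 521.55 ≈ 521.6 m^3/ha

521.6 m^3/ha


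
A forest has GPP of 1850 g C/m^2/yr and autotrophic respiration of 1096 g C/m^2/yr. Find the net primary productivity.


NPP = GPP - Ra = 1850 - 1096 = 754 g C/m^2/yr

754 g C/m^2/yr


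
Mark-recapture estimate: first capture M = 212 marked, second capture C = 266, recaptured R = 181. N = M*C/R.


N = M * C / R = 212 * 266 / 181 = 56392 / 181 = 311.56 ≈ 312

312 individuals


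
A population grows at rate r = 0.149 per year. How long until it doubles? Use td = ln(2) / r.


td = ln(2) / 0.149 = 0.693147 / 0.149 = 4.65199 ≈ 4.7 years

4.7 years


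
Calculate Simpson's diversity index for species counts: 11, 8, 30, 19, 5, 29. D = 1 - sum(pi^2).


Total N = 11 + 8 + 30 + 19 + 5 + 29 = 102
Per-species terms:
  p = 11/102 = 0.107843; p^2 = 0.107843^2 = 0.011630
  p = 8/102 = 0.078431; p^2 = 0.078431^2 = 0.006151
  p = 30/102 = 0.294118; p^2 = 0.294118^2 = 0.086505
  p = 19/102 = 0.186275; p^2 = 0.186275^2 = 0.034698
  p = 5/102 = 0.049020; p^2 = 0.049020^2 = 0.002403
  p = 29/102 = 0.284314; p^2 = 0.284314^2 = 0.080834
sum(p^2) = 0.011630 + 0.006151 + 0.086505 + 0.034698 + 0.002403 + 0.080834 = 0.222221
D = 1 - 0.222221 = 0.777779 ≈ 0.7778

0.7778


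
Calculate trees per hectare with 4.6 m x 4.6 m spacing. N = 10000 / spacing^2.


N = 10000 / 4.6^2 = 10000 / 21.16 = 472.590 ≈ 473 trees/ha

473 trees/ha


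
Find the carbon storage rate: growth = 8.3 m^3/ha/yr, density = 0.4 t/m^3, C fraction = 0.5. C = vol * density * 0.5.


C = 8.3 * 0.4 * 0.5 = 1.66 t C/ha/yr

1.66 t C/ha/yr


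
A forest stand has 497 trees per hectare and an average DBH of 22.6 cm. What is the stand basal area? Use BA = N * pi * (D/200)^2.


(D/200)^2 = (22.6/200)^2 = 0.113^2 = 0.012769
Individual BA = 3.141593 * 0.012769 = 0.0401150 m^2
Stand BA = 497 * 0.0401150 = 19.9372 ≈ 19.94 m^2/ha

19.94 m^2/ha


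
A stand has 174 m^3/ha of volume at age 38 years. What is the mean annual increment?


MAI = 174 / 38 = 4.5789 ≈ 4.58 m^3/ha/yr

4.58 m^3/ha/yr


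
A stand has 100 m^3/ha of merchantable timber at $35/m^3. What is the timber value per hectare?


Value = 100 * 35 = $3500/ha

$3500/ha


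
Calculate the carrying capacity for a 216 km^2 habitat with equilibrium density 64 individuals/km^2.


K = 64 * 216 = 13824 individuals

13824 individuals


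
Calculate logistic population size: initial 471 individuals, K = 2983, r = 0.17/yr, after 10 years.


(K - N0)/N0 = (2983 - 471)/471 = 2512/471 = 5.33333
r*t = 0.17 * 10 = 1.7; exp(-1.7) = 0.182684
5.33333 * 0.182684 = 0.974314
1 + 0.974314 = 1.97431
N = 2983 / 1.97431 = 1510.91 ≈ 1511

1511


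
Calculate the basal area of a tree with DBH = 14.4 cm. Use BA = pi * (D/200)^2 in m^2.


D/200 = 14.4/200 = 0.072 m
(D/200)^2 = 0.072^2 = 0.005184
BA = 3.141593 * 0.005184 = 0.0162860 ≈ 0.0163 m^2

0.0163 m^2


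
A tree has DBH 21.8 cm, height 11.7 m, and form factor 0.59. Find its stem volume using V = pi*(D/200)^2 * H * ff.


(D/200)^2 = (21.8/200)^2 = 0.109^2 = 0.011881
BA = 3.141593 * 0.011881 = 0.0373253 m^2
V = 0.0373253 * 11.7 * 0.59 = 0.257657 ≈ 0.258 m^3

0.258 m^3


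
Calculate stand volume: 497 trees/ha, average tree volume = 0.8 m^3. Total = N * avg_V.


V_stand = 497 * 0.8 = 397.6 m^3/ha

397.6 m^3/ha


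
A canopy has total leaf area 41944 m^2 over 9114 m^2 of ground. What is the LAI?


LAI = 41944 / 9114 = 4.6022 ≈ 4.60

4.60


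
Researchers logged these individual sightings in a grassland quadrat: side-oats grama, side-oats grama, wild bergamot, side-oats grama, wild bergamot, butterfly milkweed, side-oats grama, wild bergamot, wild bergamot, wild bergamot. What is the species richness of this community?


Total individuals logged = 10
Distinct species (count of individuals): side-oats grama (4), wild bergamot (5), butterfly milkweed (1)
Species richness = number of distinct species = 3

3


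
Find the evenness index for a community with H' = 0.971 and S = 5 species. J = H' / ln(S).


ln(5) = 1.60944
J = H' / ln(S) = 0.971 / 1.60944 = 0.603315 ≈ 0.6033

0.6033


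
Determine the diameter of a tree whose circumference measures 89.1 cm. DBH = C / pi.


DBH = C / pi = 89.1 / 3.141593 = 28.3614 ≈ 28.36 cm

28.36 cm


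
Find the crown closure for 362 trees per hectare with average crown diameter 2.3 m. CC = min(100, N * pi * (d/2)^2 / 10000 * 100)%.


(d/2)^2 = (2.3/2)^2 = 1.15^2 = 1.3225
Crown area = 3.141593 * 1.3225 = 4.15476 m^2
N * area / 10000 * 100 = 362 * 4.15476 / 10000 * 100 = 15.0402
CC = min(100, 15.0402) = 15.0402 ≈ 15.0%

15.0%


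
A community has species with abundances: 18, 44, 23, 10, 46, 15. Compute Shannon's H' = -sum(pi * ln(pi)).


Total N = 18 + 44 + 23 + 10 + 46 + 15 = 156
Per-species terms:
  p = 18/156 = 0.115385; ln(p) = -2.159481; p*ln(p) = 0.115385 * (-2.159481) = -0.249172
  p = 44/156 = 0.282051; ln(p) = -1.265667; p*ln(p) = 0.282051 * (-1.265667) = -0.356983
  p = 23/156 = 0.147436; ln(p) = -1.914361; p*ln(p) = 0.147436 * (-1.914361) = -0.282246
  p = 10/156 = 0.064103; ln(p) = -2.747264; p*ln(p) = 0.064103 * (-2.747264) = -0.176108
  p = 46/156 = 0.294872; ln(p) = -1.221214; p*ln(p) = 0.294872 * (-1.221214) = -0.360102
  p = 15/156 = 0.096154; ln(p) = -2.341804; p*ln(p) = 0.096154 * (-2.341804) = -0.225174
sum(p*ln(p)) = (-0.249172) + (-0.356983) + (-0.282246) + (-0.176108) + (-0.360102) + (-0.225174) = -1.649785
H' = -(-1.649785) = 1.649785 ≈ 1.6498

1.6498


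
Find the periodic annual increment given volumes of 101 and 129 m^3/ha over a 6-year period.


PAI = (V2 - V1) / period = (129 - 101) / 6 = 28 / 6 = 4.6667 ≈ 4.67 m^3/ha/yr

4.67 m^3/ha/yr


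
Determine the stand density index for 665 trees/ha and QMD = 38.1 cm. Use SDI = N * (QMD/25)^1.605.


QMD/25 = 38.1/25 = 1.524
(1.524)^1.605 = exp(1.605 * ln(1.524)) = exp(1.605 * 0.421338) = exp(0.676247) = 1.96648
SDI = 665 * 1.96648 = 1307.71 ≈ 1308

1308


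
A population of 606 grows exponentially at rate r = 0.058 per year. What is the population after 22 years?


r*t = 0.058 * 22 = 1.276
exp(1.276) = 3.58228
N = 606 * 3.58228 = 2170.86 ≈ 2171

2171


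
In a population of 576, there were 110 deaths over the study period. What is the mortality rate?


Mortality rate = 110 / 576 = 0.190972 ≈ 0.1910

0.1910


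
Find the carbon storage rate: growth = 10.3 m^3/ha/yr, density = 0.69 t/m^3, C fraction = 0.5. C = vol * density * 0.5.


C = 10.3 * 0.69 * 0.5 = 3.5535 ≈ 3.55 t C/ha/yr

3.55 t C/ha/yr


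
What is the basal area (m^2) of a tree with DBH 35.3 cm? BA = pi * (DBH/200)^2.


D/200 = 35.3/200 = 0.1765 m
(D/200)^2 = 0.1765^2 = 0.03115225
BA = 3.141593 * 0.03115225 = 0.0978677 ≈ 0.0979 m^2

0.0979 m^2


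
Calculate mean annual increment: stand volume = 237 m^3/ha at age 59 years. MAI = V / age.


MAI = 237 / 59 = 4.0169 ≈ 4.02 m^3/ha/yr

4.02 m^3/ha/yr


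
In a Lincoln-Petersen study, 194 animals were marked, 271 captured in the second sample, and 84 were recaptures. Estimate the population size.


N = M * C / R = 194 * 271 / 84 = 52574 / 84 = 625.88 ≈ 626

626 individuals


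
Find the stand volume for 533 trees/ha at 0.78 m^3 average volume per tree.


V_stand = 533 * 0.78 = 415.74 ≈ 415.7 m^3/ha

415.7 m^3/ha


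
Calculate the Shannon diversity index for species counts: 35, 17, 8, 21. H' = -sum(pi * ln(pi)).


Total N = 35 + 17 + 8 + 21 = 81
Per-species terms:
  p = 35/81 = 0.432099; ln(p) = -0.839101; p*ln(p) = 0.432099 * (-0.839101) = -0.362575
  p = 17/81 = 0.209877; ln(p) = -1.561234; p*ln(p) = 0.209877 * (-1.561234) = -0.327667
  p = 8/81 = 0.098765; ln(p) = -2.315012; p*ln(p) = 0.098765 * (-2.315012) = -0.228642
  p = 21/81 = 0.259259; ln(p) = -1.349928; p*ln(p) = 0.259259 * (-1.349928) = -0.349981
sum(p*ln(p)) = (-0.362575) + (-0.327667) + (-0.228642) + (-0.349981) = -1.268865
H' = -(-1.268865) = 1.268865 ≈ 1.2689

1.2689


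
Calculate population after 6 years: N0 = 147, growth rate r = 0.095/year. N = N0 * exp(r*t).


r*t = 0.095 * 6 = 0.57
exp(0.57) = 1.76827
N = 147 * 1.76827 = 259.936 ≈ 260

260


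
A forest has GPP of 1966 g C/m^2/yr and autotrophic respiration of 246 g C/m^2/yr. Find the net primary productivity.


NPP = GPP - Ra = 1966 - 246 = 1720 g C/m^2/yr

1720 g C/m^2/yr


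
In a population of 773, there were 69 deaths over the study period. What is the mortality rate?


Mortality rate = 69 / 773 = 0.089263 ≈ 0.0893

0.0893


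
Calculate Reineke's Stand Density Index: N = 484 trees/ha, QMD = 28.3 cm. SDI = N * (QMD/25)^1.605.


QMD/25 = 28.3/25 = 1.132
(1.132)^1.605 = exp(1.605 * ln(1.132)) = exp(1.605 * 0.123986) = exp(0.198998) = 1.22018
SDI = 484 * 1.22018 = 590.567 ≈ 591

591


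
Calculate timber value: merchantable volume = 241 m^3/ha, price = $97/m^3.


Value = 241 * 97 = $23377/ha

$23377/ha


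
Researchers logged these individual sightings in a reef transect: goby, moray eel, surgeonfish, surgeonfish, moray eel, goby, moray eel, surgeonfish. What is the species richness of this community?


Total individuals logged = 8
Distinct species (count of individuals): goby (2), moray eel (3), surgeonfish (3)
Species richness = number of distinct species = 3

3


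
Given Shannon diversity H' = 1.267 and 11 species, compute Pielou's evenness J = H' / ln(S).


ln(11) = 2.39790
J = H' / ln(S) = 1.267 / 2.39790 = 0.528379 ≈ 0.5284

0.5284


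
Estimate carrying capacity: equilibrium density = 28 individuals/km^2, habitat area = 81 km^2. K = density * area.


K = 28 * 81 = 2268 individuals

2268 individuals


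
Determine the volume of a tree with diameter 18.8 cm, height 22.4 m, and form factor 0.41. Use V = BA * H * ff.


(D/200)^2 = (18.8/200)^2 = 0.094^2 = 0.008836
BA = 3.141593 * 0.008836 = 0.0277591 m^2
V = 0.0277591 * 22.4 * 0.41 = 0.254940 ≈ 0.255 m^3

0.255 m^3


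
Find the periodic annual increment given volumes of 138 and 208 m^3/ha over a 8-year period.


PAI = (V2 - V1) / period = (208 - 138) / 8 = 70 / 8 = 8.75 m^3/ha/yr

8.75 m^3/ha/yr


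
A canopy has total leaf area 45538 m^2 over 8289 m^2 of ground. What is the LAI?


LAI = 45538 / 8289 = 5.4938 ≈ 5.49

5.49


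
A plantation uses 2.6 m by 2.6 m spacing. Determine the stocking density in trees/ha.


N = 10000 / 2.6^2 = 10000 / 6.76 = 1479.29 ≈ 1479 trees/ha

1479 trees/ha


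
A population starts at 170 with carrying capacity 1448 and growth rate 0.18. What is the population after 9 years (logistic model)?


(K - N0)/N0 = (1448 - 170)/170 = 1278/170 = 7.51765
r*t = 0.18 * 9 = 1.62; exp(-1.62) = 0.197899
7.51765 * 0.197899 = 1.48774
1 + 1.48774 = 2.48774
N = 1448 / 2.48774 = 582.054 ≈ 582

582


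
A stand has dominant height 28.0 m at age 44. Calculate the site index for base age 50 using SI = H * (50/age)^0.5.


50/44 = 1.13636
(1.13636)^0.5 = 1.06600
SI = 28.0 * 1.06600 = 29.8480 ≈ 29.8 m

29.8 m


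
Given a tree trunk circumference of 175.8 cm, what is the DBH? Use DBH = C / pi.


DBH = C / pi = 175.8 / 3.141593 = 55.9589 ≈ 55.96 cm

55.96 cm


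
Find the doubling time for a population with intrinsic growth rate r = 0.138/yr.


td = ln(2) / 0.138 = 0.693147 / 0.138 = 5.02280 ≈ 5.0 years

5.0 years


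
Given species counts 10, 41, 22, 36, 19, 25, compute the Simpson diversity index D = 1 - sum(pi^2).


Total N = 10 + 41 + 22 + 36 + 19 + 25 = 153
Per-species terms:
  p = 10/153 = 0.065359; p^2 = 0.065359^2 = 0.004272
  p = 41/153 = 0.267974; p^2 = 0.267974^2 = 0.071810
  p = 22/153 = 0.143791; p^2 = 0.143791^2 = 0.020676
  p = 36/153 = 0.235294; p^2 = 0.235294^2 = 0.055363
  p = 19/153 = 0.124183; p^2 = 0.124183^2 = 0.015421
  p = 25/153 = 0.163399; p^2 = 0.163399^2 = 0.026699
sum(p^2) = 0.004272 + 0.071810 + 0.020676 + 0.055363 + 0.015421 + 0.026699 = 0.194241
D = 1 - 0.194241 = 0.805759 ≈ 0.8058

0.8058


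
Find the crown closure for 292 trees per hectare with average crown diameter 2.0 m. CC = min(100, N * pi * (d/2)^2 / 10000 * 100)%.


(d/2)^2 = (2.0/2)^2 = 1^2 = 1
Crown area = 3.141593 * 1 = 3.14159 m^2
N * area / 10000 * 100 = 292 * 3.14159 / 10000 * 100 = 9.17344
CC = min(100, 9.17344) = 9.17344 ≈ 9.2%

9.2%


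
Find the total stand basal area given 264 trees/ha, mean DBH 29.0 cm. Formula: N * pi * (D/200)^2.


(D/200)^2 = (29.0/200)^2 = 0.145^2 = 0.021025
Individual BA = 3.141593 * 0.021025 = 0.0660520 m^2
Stand BA = 264 * 0.0660520 = 17.4377 ≈ 17.44 m^2/ha

17.44 m^2/ha


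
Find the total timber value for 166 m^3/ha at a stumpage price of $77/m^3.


Value = 166 * 77 = $12782/ha

$12782/ha


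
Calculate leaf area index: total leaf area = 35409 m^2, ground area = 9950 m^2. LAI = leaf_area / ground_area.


LAI = 35409 / 9950 = 3.5587 ≈ 3.56

3.56


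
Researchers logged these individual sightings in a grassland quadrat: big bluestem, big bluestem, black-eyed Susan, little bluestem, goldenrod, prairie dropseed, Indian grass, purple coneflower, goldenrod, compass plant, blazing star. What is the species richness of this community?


Total individuals logged = 11
Distinct species (count of individuals): big bluestem (2), black-eyed Susan (1), little bluestem (1), goldenrod (2), prairie dropseed (1), Indian grass (1), purple coneflower (1), compass plant (1), blazing star (1)
Species richness = number of distinct species = 9

9


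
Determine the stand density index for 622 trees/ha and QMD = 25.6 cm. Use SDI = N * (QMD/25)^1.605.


QMD/25 = 25.6/25 = 1.024
(1.024)^1.605 = exp(1.605 * ln(1.024)) = exp(1.605 * 0.0237165) = exp(0.0380650) = 1.03880
SDI = 622 * 1.03880 = 646.134 ≈ 646

646


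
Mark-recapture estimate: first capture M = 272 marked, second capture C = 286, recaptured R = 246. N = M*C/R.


N = M * C / R = 272 * 286 / 246 = 77792 / 246 = 316.23 ≈ 316

316 individuals


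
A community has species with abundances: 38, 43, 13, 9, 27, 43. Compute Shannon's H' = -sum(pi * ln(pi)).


Total N = 38 + 43 + 13 + 9 + 27 + 43 = 173
Per-species terms:
  p = 38/173 = 0.219653; ln(p) = -1.515706; p*ln(p) = 0.219653 * (-1.515706) = -0.332929
  p = 43/173 = 0.248555; ln(p) = -1.392091; p*ln(p) = 0.248555 * (-1.392091) = -0.346011
  p = 13/173 = 0.075145; ln(p) = -2.588336; p*ln(p) = 0.075145 * (-2.588336) = -0.194501
  p = 9/173 = 0.052023; ln(p) = -2.956069; p*ln(p) = 0.052023 * (-2.956069) = -0.153784
  p = 27/173 = 0.156069; ln(p) = -1.857457; p*ln(p) = 0.156069 * (-1.857457) = -0.289891
  p = 43/173 = 0.248555; ln(p) = -1.392091; p*ln(p) = 0.248555 * (-1.392091) = -0.346011
sum(p*ln(p)) = (-0.332929) + (-0.346011) + (-0.194501) + (-0.153784) + (-0.289891) + (-0.346011) = -1.663127
H' = -(-1.663127) = 1.663127 ≈ 1.6631

1.6631


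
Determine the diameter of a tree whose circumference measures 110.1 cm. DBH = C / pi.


DBH = C / pi = 110.1 / 3.141593 = 35.0459 ≈ 35.05 cm

35.05 cm


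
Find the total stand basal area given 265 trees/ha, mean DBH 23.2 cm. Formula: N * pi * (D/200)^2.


(D/200)^2 = (23.2/200)^2 = 0.116^2 = 0.013456
Individual BA = 3.141593 * 0.013456 = 0.0422733 m^2
Stand BA = 265 * 0.0422733 = 11.2024 ≈ 11.20 m^2/ha

11.20 m^2/ha


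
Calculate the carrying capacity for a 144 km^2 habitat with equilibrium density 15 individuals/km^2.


K = 15 * 144 = 2160 individuals

2160 individuals


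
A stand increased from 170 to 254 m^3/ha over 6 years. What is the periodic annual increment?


PAI = (V2 - V1) / period = (254 - 170) / 6 = 84 / 6 = 14.00 m^3/ha/yr

14.00 m^3/ha/yr


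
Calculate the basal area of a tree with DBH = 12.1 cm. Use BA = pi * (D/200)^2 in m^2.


D/200 = 12.1/200 = 0.0605 m
(D/200)^2 = 0.0605^2 = 0.00366025
BA = 3.141593 * 0.00366025 = 0.0114990 ≈ 0.0115 m^2

0.0115 m^2


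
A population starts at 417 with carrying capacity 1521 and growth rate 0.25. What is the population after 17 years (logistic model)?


(K - N0)/N0 = (1521 - 417)/417 = 1104/417 = 2.64748
r*t = 0.25 * 17 = 4.25; exp(-4.25) = 0.0142642
2.64748 * 0.0142642 = 0.0377642
1 + 0.0377642 = 1.03776
N = 1521 / 1.03776 = 1465.66 ≈ 1466

1466


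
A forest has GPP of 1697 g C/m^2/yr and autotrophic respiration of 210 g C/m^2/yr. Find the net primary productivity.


NPP = GPP - Ra = 1697 - 210 = 1487 g C/m^2/yr

1487 g C/m^2/yr


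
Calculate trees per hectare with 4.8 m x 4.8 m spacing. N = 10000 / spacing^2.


N = 10000 / 4.8^2 = 10000 / 23.04 = 434.028 ≈ 434 trees/ha

434 trees/ha


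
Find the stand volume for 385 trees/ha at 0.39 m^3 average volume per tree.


V_stand = 385 * 0.39 = 150.15 ≈ 150.2 m^3/ha

150.2 m^3/ha


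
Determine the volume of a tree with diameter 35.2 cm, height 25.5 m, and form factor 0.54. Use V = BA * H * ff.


(D/200)^2 = (35.2/200)^2 = 0.176^2 = 0.030976
BA = 3.141593 * 0.030976 = 0.0973140 m^2
V = 0.0973140 * 25.5 * 0.54 = 1.34001 ≈ 1.340 m^3

1.340 m^3


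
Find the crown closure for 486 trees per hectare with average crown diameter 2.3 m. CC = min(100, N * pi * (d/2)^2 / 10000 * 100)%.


(d/2)^2 = (2.3/2)^2 = 1.15^2 = 1.3225
Crown area = 3.141593 * 1.3225 = 4.15476 m^2
N * area / 10000 * 100 = 486 * 4.15476 / 10000 * 100 = 20.1921
CC = min(100, 20.1921) = 20.1921 ≈ 20.2%

20.2%


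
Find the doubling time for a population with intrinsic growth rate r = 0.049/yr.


td = ln(2) / 0.049 = 0.693147 / 0.049 = 14.1459 ≈ 14.1 years

14.1 years


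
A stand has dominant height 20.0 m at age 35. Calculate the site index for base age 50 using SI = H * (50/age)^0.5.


50/35 = 1.42857
(1.42857)^0.5 = 1.19523
SI = 20.0 * 1.19523 = 23.9046 ≈ 23.9 m

23.9 m


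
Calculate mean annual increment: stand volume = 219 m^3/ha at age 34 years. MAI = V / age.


MAI = 219 / 34 = 6.4412 ≈ 6.44 m^3/ha/yr

6.44 m^3/ha/yr


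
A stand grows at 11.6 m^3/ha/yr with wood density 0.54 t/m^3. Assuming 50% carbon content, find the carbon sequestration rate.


C = 11.6 * 0.54 * 0.5 = 3.132 ≈ 3.13 t C/ha/yr

3.13 t C/ha/yr


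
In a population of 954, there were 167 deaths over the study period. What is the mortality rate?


Mortality rate = 167 / 954 = 0.175052 ≈ 0.1751

0.1751


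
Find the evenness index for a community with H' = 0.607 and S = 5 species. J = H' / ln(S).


ln(5) = 1.60944
J = H' / ln(S) = 0.607 / 1.60944 = 0.377150 ≈ 0.3772

0.3772


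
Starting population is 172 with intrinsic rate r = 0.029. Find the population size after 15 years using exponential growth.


r*t = 0.029 * 15 = 0.435
exp(0.435) = 1.54496
N = 172 * 1.54496 = 265.733 ≈ 266

266


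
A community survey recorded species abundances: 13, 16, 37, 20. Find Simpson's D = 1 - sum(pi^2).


Total N = 13 + 16 + 37 + 20 = 86
Per-species terms:
  p = 13/86 = 0.151163; p^2 = 0.151163^2 = 0.022850
  p = 16/86 = 0.186047; p^2 = 0.186047^2 = 0.034613
  p = 37/86 = 0.430233; p^2 = 0.430233^2 = 0.185100
  p = 20/86 = 0.232558; p^2 = 0.232558^2 = 0.054083
sum(p^2) = 0.022850 + 0.034613 + 0.185100 + 0.054083 = 0.296646
D = 1 - 0.296646 = 0.703354 ≈ 0.7034

0.7034


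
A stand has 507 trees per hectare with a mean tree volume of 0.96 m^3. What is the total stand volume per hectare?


V_stand = 507 * 0.96 = 486.72 ≈ 486.7 m^3/ha

486.7 m^3/ha


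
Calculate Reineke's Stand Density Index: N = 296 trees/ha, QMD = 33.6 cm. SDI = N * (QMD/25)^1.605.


QMD/25 = 33.6/25 = 1.344
(1.344)^1.605 = exp(1.605 * ln(1.344)) = exp(1.605 * 0.295650) = exp(0.474518) = 1.60724
SDI = 296 * 1.60724 = 475.743 ≈ 476

476


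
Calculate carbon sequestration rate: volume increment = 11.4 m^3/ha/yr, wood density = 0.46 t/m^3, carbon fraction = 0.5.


C = 11.4 * 0.46 * 0.5 = 2.622 ≈ 2.62 t C/ha/yr

2.62 t C/ha/yr


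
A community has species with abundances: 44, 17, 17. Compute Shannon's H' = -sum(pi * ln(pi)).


Total N = 44 + 17 + 17 = 78
Per-species terms:
  p = 44/78 = 0.564103; ln(p) = -0.572518; p*ln(p) = 0.564103 * (-0.572518) = -0.322959
  p = 17/78 = 0.217949; ln(p) = -1.523494; p*ln(p) = 0.217949 * (-1.523494) = -0.332044
  p = 17/78 = 0.217949; ln(p) = -1.523494; p*ln(p) = 0.217949 * (-1.523494) = -0.332044
sum(p*ln(p)) = (-0.322959) + (-0.332044) + (-0.332044) = -0.987047
H' = -(-0.987047) = 0.987047 ≈ 0.9870

0.9870


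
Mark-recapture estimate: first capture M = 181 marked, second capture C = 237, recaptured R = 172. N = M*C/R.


N = M * C / R = 181 * 237 / 172 = 42897 / 172 = 249.40 ≈ 249

249 individuals


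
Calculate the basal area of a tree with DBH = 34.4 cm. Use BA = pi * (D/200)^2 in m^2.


D/200 = 34.4/200 = 0.172 m
(D/200)^2 = 0.172^2 = 0.029584
BA = 3.141593 * 0.029584 = 0.0929409 ≈ 0.0929 m^2

0.0929 m^2


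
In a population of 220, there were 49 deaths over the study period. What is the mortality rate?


Mortality rate = 49 / 220 = 0.222727 ≈ 0.2227

0.2227


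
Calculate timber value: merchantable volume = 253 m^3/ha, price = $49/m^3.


Value = 253 * 49 = $12397/ha

$12397/ha


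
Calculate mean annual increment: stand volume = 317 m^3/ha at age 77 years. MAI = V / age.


MAI = 317 / 77 = 4.1169 ≈ 4.12 m^3/ha/yr

4.12 m^3/ha/yr


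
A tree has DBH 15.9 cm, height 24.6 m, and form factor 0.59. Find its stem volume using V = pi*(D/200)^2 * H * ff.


(D/200)^2 = (15.9/200)^2 = 0.0795^2 = 0.00632025
BA = 3.141593 * 0.00632025 = 0.0198557 m^2
V = 0.0198557 * 24.6 * 0.59 = 0.288186 ≈ 0.288 m^3

0.288 m^3


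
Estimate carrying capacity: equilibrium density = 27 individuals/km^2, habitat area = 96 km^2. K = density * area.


K = 27 * 96 = 2592 individuals

2592 individuals


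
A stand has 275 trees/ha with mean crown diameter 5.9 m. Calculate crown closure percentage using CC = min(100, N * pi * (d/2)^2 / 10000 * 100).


(d/2)^2 = (5.9/2)^2 = 2.95^2 = 8.7025
Crown area = 3.141593 * 8.7025 = 27.3397 m^2
N * area / 10000 * 100 = 275 * 27.3397 / 10000 * 100 = 75.1842
CC = min(100, 75.1842) = 75.1842 ≈ 75.2%

75.2%


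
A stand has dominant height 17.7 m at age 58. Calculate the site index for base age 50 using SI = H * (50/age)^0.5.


50/58 = 0.862069
(0.862069)^0.5 = 0.928477
SI = 17.7 * 0.928477 = 16.4340 ≈ 16.4 m

16.4 m


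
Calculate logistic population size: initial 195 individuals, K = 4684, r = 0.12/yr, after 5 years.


(K - N0)/N0 = (4684 - 195)/195 = 4489/195 = 23.0205
r*t = 0.12 * 5 = 0.6; exp(-0.6) = 0.548812
23.0205 * 0.548812 = 12.6339
1 + 12.6339 = 13.6339
N = 4684 / 13.6339 = 343.555 ≈ 344

344


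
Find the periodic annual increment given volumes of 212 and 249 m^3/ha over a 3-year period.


PAI = (V2 - V1) / period = (249 - 212) / 3 = 37 / 3 = 12.3333 ≈ 12.33 m^3/ha/yr

12.33 m^3/ha/yr


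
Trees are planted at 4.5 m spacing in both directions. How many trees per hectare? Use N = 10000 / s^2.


N = 10000 / 4.5^2 = 10000 / 20.25 = 493.827 ≈ 494 trees/ha

494 trees/ha


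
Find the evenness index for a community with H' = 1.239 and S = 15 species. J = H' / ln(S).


ln(15) = 2.70805
J = H' / ln(S) = 1.239 / 2.70805 = 0.457525 ≈ 0.4575

0.4575


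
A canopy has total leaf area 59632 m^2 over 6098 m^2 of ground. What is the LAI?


LAI = 59632 / 6098 = 9.7789 ≈ 9.78

9.78


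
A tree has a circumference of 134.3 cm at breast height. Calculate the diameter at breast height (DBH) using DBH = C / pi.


DBH = C / pi = 134.3 / 3.141593 = 42.7490 ≈ 42.75 cm

42.75 cm


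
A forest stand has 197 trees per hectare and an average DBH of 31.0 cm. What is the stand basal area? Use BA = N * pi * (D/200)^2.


(D/200)^2 = (31.0/200)^2 = 0.155^2 = 0.024025
Individual BA = 3.141593 * 0.024025 = 0.0754768 m^2
Stand BA = 197 * 0.0754768 = 14.8689 ≈ 14.87 m^2/ha

14.87 m^2/ha


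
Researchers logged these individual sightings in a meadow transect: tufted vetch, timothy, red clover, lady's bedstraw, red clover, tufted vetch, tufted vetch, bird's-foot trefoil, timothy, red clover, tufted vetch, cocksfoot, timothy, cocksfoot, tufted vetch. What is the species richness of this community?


Total individuals logged = 15
Distinct species (count of individuals): tufted vetch (5), timothy (3), red clover (3), lady's bedstraw (1), bird's-foot trefoil (1), cocksfoot (2)
Species richness = number of distinct species = 6

6


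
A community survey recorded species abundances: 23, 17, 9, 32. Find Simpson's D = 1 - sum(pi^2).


Total N = 23 + 17 + 9 + 32 = 81
Per-species terms:
  p = 23/81 = 0.283951; p^2 = 0.283951^2 = 0.080628
  p = 17/81 = 0.209877; p^2 = 0.209877^2 = 0.044048
  p = 9/81 = 0.111111; p^2 = 0.111111^2 = 0.012346
  p = 32/81 = 0.395062; p^2 = 0.395062^2 = 0.156074
sum(p^2) = 0.080628 + 0.044048 + 0.012346 + 0.156074 = 0.293096
D = 1 - 0.293096 = 0.706904 ≈ 0.7069

0.7069


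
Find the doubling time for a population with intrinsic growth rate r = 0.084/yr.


td = ln(2) / 0.084 = 0.693147 / 0.084 = 8.25175 ≈ 8.3 years

8.3 years


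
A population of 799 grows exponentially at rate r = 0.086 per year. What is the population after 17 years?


r*t = 0.086 * 17 = 1.462
exp(1.462) = 4.31458
N = 799 * 4.31458 = 3447.35 ≈ 3447

3447


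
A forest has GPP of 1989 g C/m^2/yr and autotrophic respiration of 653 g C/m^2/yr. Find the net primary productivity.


NPP = GPP - Ra = 1989 - 653 = 1336 g C/m^2/yr

1336 g C/m^2/yr


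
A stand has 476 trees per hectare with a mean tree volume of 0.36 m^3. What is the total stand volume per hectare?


V_stand = 476 * 0.36 = 171.36 ≈ 171.4 m^3/ha

171.4 m^3/ha


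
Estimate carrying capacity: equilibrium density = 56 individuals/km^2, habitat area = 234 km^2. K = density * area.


K = 56 * 234 = 13104 individuals

13104 individuals


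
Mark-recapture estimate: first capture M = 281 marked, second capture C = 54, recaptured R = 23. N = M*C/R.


N = M * C / R = 281 * 54 / 23 = 15174 / 23 = 659.74 ≈ 660

660 individuals


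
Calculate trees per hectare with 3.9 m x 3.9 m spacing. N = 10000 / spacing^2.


N = 10000 / 3.9^2 = 10000 / 15.21 = 657.462 ≈ 657 trees/ha

657 trees/ha


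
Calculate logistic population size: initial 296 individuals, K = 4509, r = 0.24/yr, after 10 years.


(K - N0)/N0 = (4509 - 296)/296 = 4213/296 = 14.2331
r*t = 0.24 * 10 = 2.4; exp(-2.4) = 0.0907180
14.2331 * 0.0907180 = 1.29120
1 + 1.29120 = 2.29120
N = 4509 / 2.29120 = 1967.96 ≈ 1968

1968


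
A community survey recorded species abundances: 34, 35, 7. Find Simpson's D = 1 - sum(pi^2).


Total N = 34 + 35 + 7 = 76
Per-species terms:
  p = 34/76 = 0.447368; p^2 = 0.447368^2 = 0.200138
  p = 35/76 = 0.460526; p^2 = 0.460526^2 = 0.212084
  p = 7/76 = 0.092105; p^2 = 0.092105^2 = 0.008483
sum(p^2) = 0.200138 + 0.212084 + 0.008483 = 0.420705
D = 1 - 0.420705 = 0.579295 ≈ 0.5793

0.5793


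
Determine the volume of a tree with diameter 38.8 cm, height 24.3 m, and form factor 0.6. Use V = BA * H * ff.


(D/200)^2 = (38.8/200)^2 = 0.194^2 = 0.037636
BA = 3.141593 * 0.037636 = 0.118237 m^2
V = 0.118237 * 24.3 * 0.6 = 1.72390 ≈ 1.724 m^3

1.724 m^3


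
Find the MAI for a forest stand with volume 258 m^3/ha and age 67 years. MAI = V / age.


MAI = 258 / 67 = 3.8507 ≈ 3.85 m^3/ha/yr

3.85 m^3/ha/yr


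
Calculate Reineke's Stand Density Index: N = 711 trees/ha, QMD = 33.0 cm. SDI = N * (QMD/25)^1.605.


QMD/25 = 33.0/25 = 1.32
(1.32)^1.605 = exp(1.605 * ln(1.32)) = exp(1.605 * 0.277632) = exp(0.445599) = 1.56143
SDI = 711 * 1.56143 = 1110.18 ≈ 1110

1110


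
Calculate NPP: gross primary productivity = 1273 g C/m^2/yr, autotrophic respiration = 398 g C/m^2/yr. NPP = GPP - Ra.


NPP = GPP - Ra = 1273 - 398 = 875 g C/m^2/yr

875 g C/m^2/yr
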